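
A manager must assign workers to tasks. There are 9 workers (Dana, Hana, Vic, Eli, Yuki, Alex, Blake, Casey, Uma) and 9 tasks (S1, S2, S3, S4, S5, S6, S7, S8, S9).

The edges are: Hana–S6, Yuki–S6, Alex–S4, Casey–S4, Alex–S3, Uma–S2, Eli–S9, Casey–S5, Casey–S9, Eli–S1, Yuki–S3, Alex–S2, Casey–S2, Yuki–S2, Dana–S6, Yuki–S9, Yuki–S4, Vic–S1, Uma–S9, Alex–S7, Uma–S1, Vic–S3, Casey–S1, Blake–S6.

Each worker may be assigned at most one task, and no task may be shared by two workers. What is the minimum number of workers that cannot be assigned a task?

One maximum matching: Dana–S6, Vic–S1, Eli–S9, Yuki–S3, Alex–S7, Casey–S4, Uma–S2.
The set {Dana, Hana, Blake} has only 1 neighbour ({S6}), so by Hall's theorem at most 7 of the 9 workers can be matched.
That matches 7 of the 9, leaving 2 unmatched; no matching can do better.

2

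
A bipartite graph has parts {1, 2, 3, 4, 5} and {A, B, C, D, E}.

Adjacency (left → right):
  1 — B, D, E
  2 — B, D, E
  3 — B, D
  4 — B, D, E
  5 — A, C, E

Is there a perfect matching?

No

The set {1, 2, 3, 4} has only 3 neighbours ({B, D, E}), so by Hall's theorem at most 4 of the 5 left vertices can be matched.
Hence no matching covers every left vertex.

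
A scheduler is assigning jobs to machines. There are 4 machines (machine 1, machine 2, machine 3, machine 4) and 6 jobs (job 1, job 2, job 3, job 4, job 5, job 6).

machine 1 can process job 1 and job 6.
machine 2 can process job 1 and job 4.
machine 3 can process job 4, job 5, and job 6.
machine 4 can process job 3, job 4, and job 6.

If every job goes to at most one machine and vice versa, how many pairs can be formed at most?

For example, pair machine 1–job 1, machine 2–job 4, machine 3–job 6, machine 4–job 3.
This saturates every machine, so 4 is the maximum.

4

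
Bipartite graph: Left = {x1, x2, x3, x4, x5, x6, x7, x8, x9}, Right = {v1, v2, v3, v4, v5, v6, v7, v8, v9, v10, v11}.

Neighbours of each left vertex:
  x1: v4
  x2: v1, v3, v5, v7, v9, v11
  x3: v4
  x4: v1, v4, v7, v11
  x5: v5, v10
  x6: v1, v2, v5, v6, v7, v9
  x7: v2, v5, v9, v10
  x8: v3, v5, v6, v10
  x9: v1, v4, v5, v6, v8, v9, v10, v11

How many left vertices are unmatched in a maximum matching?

1

For example, pair x1–v4, x2–v11, x4–v7, x5–v5, x6–v2, x7–v9, x8–v6, x9–v10.
The set {x1, x3} has only 1 neighbour ({v4}), so by Hall's theorem at most 8 of the 9 left vertices can be matched.
That matches 8 of the 9, leaving 1 unmatched; no matching can do better.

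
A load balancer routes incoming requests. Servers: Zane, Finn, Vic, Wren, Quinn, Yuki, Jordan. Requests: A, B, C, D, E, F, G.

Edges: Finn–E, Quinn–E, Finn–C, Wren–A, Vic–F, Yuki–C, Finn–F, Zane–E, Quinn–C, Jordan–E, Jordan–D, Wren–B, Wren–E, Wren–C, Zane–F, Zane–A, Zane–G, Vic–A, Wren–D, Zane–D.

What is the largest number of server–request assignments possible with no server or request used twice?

7

One maximum matching: Zane→G, Finn→F, Vic→A, Wren→B, Quinn→E, Yuki→C, Jordan→D.
This saturates every server, so 7 is the maximum.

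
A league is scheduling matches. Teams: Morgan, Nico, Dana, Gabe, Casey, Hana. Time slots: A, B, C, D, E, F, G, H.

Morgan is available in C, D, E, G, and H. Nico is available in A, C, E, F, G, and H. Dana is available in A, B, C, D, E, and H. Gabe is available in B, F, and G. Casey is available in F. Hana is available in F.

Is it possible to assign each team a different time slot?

No

The set {Casey, Hana} has only 1 neighbour ({F}), so by Hall's theorem at most 5 of the 6 teams can be matched.
Hence no matching covers every team.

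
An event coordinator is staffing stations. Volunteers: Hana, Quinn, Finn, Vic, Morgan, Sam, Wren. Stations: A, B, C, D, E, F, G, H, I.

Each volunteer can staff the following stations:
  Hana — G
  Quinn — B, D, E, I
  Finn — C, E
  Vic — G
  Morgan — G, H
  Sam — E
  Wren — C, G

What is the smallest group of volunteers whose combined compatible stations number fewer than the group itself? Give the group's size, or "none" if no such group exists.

2

Take S = {Hana, Vic}. Its neighbourhood is {G}, so |N(S)| = 1 < |S| = 2.
No single vertex violates Hall's condition since each has at least one neighbour, so 2 is the minimum.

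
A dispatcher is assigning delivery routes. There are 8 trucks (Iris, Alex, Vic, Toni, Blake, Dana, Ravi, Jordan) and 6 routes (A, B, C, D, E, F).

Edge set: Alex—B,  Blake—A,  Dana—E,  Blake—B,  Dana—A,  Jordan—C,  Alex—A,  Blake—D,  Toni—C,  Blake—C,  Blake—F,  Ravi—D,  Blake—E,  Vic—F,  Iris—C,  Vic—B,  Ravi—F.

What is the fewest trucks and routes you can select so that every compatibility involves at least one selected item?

6

{Alex, Vic, Blake, Dana, Ravi, C} is a vertex cover of size 6: every edge has an endpoint in this set.
No smaller cover exists because Iris–C, Alex–A, Vic–B, Blake–D, Dana–E, Ravi–F is a matching of size 6, and a cover must include an endpoint of each of these disjoint edges (König's theorem).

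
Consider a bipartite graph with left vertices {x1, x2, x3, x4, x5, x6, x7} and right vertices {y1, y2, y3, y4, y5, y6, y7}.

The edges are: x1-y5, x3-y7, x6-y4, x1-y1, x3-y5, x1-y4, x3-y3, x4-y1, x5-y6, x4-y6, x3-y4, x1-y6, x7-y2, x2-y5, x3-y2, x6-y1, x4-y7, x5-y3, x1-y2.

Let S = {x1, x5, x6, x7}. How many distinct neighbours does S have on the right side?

6

The union of neighbours of {x1, x5, x6, x7} is {y1, y2, y3, y4, y5, y6}, which has 6 elements.
Since |N(S)| = 6 ≥ |S| = 4, Hall's condition holds for this subset.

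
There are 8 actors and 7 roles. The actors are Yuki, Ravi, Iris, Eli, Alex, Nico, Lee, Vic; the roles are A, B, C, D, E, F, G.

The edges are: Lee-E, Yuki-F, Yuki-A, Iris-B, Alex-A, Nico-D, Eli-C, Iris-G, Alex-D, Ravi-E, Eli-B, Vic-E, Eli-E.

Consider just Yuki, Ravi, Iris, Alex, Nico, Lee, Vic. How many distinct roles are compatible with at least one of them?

6

The union of neighbours of {Yuki, Ravi, Iris, Alex, Nico, Lee, Vic} is {A, B, D, E, F, G}, which has 6 elements.
Since |N(S)| = 6 < |S| = 7, Hall's condition fails for this subset.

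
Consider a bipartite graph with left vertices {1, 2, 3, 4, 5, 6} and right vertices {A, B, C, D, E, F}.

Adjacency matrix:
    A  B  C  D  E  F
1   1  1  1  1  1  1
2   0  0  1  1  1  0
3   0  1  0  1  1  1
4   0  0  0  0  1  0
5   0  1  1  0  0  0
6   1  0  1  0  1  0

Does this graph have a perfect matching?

A valid assignment of size 6: 1-A, 2-D, 3-F, 4-E, 5-B, 6-C.
Every left vertex is matched, so this is a perfect matching.

Yes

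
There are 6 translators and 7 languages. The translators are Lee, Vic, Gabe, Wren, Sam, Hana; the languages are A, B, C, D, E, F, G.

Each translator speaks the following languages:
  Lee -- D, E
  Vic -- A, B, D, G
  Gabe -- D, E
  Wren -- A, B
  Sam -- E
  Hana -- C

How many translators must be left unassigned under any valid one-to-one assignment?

1

For example, pair Lee-D, Vic-G, Gabe-E, Wren-B, Hana-C.
The set {Lee, Gabe, Sam} has only 2 neighbours ({D, E}), so by Hall's theorem at most 5 of the 6 translators can be matched.
That matches 5 of the 6, leaving 1 unmatched; no matching can do better.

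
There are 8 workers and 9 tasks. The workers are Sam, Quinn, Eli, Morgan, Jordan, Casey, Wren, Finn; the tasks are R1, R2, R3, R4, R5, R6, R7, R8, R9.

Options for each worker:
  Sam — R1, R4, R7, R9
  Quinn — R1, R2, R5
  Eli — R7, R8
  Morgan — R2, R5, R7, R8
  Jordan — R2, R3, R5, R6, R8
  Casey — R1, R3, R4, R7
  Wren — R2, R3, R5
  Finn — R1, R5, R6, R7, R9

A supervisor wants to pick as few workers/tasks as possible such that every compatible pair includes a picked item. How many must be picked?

The 8 edges Sam–R4, Quinn–R2, Eli–R8, Morgan–R5, Jordan–R6, Casey–R7, Wren–R3, Finn–R9 form a matching, so any vertex cover needs at least 8 vertices (one per matched edge).
Conversely {Sam, Quinn, Eli, Morgan, Jordan, Casey, Wren, Finn} meets every edge and has exactly 8 vertices, so 8 is optimal.

8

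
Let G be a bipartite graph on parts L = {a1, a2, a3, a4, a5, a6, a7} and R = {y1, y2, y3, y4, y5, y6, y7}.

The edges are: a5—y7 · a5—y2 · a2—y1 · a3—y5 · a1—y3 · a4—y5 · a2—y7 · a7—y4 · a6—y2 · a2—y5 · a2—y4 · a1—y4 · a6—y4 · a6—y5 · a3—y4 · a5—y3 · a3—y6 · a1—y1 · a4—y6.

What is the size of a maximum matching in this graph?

7

For example, pair a1-y1, a2-y7, a3-y5, a4-y6, a5-y3, a6-y2, a7-y4.
All 7 left vertices are matched, so no larger matching exists.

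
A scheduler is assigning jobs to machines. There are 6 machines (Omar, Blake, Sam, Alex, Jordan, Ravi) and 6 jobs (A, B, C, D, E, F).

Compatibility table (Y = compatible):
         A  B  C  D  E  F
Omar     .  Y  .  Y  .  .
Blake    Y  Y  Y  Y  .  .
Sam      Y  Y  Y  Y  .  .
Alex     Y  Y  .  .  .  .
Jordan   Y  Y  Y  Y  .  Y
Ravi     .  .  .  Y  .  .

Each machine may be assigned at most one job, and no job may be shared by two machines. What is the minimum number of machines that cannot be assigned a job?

For example, pair Omar-D, Blake-A, Sam-C, Alex-B, Jordan-F.
The set {Omar, Blake, Sam, Alex, Ravi} has only 4 neighbours ({A, B, C, D}), so by Hall's theorem at most 5 of the 6 machines can be matched.
That matches 5 of the 6, leaving 1 unmatched; no matching can do better.

1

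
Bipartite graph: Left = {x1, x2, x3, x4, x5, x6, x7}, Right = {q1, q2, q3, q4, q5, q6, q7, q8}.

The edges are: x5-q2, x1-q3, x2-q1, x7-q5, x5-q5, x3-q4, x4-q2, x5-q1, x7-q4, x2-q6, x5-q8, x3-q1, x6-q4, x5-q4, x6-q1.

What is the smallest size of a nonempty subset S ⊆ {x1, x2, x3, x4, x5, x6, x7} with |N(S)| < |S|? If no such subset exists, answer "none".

none

A matching saturating every left vertex exists, for instance x1→q3, x2→q6, x3→q1, x4→q2, x5→q8, x6→q4, x7→q5.
By Hall's marriage theorem, this means |N(S)| ≥ |S| for every subset S, so no violating subset exists.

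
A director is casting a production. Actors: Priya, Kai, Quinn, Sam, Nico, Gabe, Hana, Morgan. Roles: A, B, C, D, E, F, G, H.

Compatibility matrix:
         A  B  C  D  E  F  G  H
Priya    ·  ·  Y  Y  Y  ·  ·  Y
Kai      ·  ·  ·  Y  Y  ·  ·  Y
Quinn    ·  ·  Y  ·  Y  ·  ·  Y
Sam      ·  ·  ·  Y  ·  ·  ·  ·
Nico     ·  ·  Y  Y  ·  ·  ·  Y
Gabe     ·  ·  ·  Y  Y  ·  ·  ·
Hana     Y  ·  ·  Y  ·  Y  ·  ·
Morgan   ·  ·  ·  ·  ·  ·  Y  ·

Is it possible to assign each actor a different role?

No

The set {Priya, Kai, Quinn, Sam, Nico, Gabe} has only 4 neighbours ({C, D, E, H}), so by Hall's theorem at most 6 of the 8 actors can be matched.
Hence no matching covers every actor.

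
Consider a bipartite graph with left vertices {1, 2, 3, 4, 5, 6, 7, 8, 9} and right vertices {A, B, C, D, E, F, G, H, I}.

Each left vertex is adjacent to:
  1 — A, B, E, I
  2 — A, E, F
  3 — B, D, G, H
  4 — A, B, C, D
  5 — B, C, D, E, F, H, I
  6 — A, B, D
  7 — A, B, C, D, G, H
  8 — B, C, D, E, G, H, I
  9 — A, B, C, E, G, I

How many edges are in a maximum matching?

For example, pair 1-I, 2-F, 3-B, 4-C, 5-H, 6-D, 7-A, 8-E, 9-G.
All 9 left vertices are matched, so no larger matching exists.

9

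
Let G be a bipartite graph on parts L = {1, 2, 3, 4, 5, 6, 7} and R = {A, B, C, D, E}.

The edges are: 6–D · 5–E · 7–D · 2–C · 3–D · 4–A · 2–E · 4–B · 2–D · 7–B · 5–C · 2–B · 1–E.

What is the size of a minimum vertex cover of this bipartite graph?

5

{4, B, C, D, E} is a vertex cover of size 5: every edge has an endpoint in this set.
No smaller cover exists because 1–E, 2–B, 3–D, 4–A, 5–C is a matching of size 5, and a cover must include an endpoint of each of these disjoint edges (König's theorem).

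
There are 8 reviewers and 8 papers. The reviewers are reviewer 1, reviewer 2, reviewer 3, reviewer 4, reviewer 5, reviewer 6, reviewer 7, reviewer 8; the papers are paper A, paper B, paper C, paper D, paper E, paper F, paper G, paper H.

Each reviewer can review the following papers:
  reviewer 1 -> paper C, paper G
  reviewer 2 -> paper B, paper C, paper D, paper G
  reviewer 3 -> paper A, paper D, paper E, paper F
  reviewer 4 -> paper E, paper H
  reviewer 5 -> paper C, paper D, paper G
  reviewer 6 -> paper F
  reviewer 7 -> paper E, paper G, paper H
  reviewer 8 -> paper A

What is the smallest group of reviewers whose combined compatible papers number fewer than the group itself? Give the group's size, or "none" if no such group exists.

A matching saturating every reviewer exists, for instance reviewer 1→paper G, reviewer 2→paper B, reviewer 3→paper D, reviewer 4→paper H, reviewer 5→paper C, reviewer 6→paper F, reviewer 7→paper E, reviewer 8→paper A.
By Hall's marriage theorem, this means |N(S)| ≥ |S| for every subset S, so no violating subset exists.

none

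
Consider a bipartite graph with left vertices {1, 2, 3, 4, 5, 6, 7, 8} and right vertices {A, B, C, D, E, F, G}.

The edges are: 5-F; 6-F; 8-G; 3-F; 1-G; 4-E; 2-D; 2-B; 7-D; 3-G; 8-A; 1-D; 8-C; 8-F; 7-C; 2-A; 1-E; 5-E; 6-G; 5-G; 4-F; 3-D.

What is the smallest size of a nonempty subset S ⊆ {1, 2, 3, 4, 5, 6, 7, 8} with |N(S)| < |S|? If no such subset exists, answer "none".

Take S = {1, 3, 4, 5, 6}. Its neighbourhood is {D, E, F, G}, so |N(S)| = 4 < |S| = 5.
Every subset of size less than 5 has at least as many neighbours as members, so 5 is the minimum.

5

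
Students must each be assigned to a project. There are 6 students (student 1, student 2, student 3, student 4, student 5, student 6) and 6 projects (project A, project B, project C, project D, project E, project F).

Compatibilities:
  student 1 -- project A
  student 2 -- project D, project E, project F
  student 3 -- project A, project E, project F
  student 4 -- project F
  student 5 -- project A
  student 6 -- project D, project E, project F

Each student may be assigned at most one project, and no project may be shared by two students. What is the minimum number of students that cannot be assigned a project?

A valid assignment of size 4: student 1–project A, student 2–project D, student 3–project E, student 4–project F.
The set {student 1, student 2, student 3, student 4, student 5, student 6} has only 4 neighbours ({project A, project D, project E, project F}), so by Hall's theorem at most 4 of the 6 students can be matched.
That matches 4 of the 6, leaving 2 unmatched; no matching can do better.

2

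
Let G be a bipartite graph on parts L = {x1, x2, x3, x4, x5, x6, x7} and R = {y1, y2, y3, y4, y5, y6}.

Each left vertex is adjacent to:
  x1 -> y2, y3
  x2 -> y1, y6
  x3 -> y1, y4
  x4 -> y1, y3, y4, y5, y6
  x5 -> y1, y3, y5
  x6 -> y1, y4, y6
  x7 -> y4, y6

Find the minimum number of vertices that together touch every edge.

6

{x1, x4, x5, y1, y4, y6} is a vertex cover of size 6: every edge has an endpoint in this set.
No smaller cover exists because x1–y2, x2–y6, x3–y4, x4–y3, x5–y5, x6–y1 is a matching of size 6, and a cover must include an endpoint of each of these disjoint edges (König's theorem).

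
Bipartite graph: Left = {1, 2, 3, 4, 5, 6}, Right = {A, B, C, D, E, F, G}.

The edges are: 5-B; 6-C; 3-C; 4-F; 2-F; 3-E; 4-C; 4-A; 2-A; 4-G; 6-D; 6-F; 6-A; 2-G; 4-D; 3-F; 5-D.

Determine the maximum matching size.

A valid assignment of size 5: 2-G, 3-E, 4-A, 5-B, 6-F.
The set {1} has only 0 neighbours (∅), so by Hall's theorem at most 5 of the 6 left vertices can be matched.

5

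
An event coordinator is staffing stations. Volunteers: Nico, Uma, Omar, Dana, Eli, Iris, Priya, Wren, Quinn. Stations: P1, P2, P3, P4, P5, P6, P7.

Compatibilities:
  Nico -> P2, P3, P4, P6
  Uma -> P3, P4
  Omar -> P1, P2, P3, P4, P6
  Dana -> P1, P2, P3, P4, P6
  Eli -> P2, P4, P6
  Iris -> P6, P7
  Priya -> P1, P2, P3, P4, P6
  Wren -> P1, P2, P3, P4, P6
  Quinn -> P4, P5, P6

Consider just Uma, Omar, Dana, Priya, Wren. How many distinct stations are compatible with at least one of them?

5

The union of neighbours of {Uma, Omar, Dana, Priya, Wren} is {P1, P2, P3, P4, P6}, which has 5 elements.
Since |N(S)| = 5 ≥ |S| = 5, Hall's condition holds for this subset.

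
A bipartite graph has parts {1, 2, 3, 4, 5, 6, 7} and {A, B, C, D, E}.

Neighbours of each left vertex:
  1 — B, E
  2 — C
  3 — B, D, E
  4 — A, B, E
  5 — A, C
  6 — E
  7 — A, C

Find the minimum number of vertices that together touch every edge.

{3, A, B, C, E} is a vertex cover of size 5: every edge has an endpoint in this set.
No smaller cover exists because 1–E, 2–C, 3–D, 4–B, 5–A is a matching of size 5, and a cover must include an endpoint of each of these disjoint edges (König's theorem).

5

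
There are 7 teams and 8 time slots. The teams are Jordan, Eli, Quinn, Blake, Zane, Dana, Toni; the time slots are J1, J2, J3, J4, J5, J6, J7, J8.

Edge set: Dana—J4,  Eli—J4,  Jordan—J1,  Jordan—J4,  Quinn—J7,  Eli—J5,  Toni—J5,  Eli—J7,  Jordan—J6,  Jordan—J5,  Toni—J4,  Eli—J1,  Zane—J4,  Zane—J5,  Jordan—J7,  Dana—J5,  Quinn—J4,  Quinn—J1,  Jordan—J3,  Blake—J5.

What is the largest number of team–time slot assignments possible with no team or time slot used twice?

One maximum matching: Jordan–J6, Eli–J7, Quinn–J1, Blake–J5, Zane–J4.
The set {Blake, Zane, Dana, Toni} has only 2 neighbours ({J4, J5}), so by Hall's theorem at most 5 of the 7 teams can be matched.

5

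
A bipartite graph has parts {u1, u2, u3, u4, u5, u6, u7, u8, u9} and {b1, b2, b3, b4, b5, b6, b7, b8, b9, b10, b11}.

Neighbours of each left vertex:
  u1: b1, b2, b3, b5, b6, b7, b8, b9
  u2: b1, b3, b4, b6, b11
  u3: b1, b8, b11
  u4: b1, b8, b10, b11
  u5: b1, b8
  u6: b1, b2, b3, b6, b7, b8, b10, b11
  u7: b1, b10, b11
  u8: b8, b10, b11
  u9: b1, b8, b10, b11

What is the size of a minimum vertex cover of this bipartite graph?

7

{u1, u2, u6, b1, b8, b10, b11} is a vertex cover of size 7: every edge has an endpoint in this set.
No smaller cover exists because u1–b7, u2–b4, u3–b8, u4–b10, u5–b1, u6–b6, u7–b11 is a matching of size 7, and a cover must include an endpoint of each of these disjoint edges (König's theorem).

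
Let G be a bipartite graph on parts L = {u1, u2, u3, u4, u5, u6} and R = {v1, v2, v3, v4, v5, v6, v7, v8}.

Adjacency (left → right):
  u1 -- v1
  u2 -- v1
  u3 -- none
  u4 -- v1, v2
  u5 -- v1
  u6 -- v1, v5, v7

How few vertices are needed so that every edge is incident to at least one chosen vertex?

3

A maximum matching has 3 edges (e.g. u1–v1, u4–v2, u6–v7).
By König's theorem the minimum vertex cover has the same size. One such cover is {u4, u6, v1}.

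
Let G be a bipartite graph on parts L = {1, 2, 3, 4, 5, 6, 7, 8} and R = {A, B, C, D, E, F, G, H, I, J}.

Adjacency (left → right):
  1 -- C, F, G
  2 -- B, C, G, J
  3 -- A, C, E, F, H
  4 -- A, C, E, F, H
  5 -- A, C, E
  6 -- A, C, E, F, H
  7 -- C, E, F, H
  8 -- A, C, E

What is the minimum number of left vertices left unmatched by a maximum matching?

For example, pair 1→G, 2→B, 3→F, 4→A, 5→C, 6→E, 7→H.
The set {3, 4, 5, 6, 7, 8} has only 5 neighbours ({A, C, E, F, H}), so by Hall's theorem at most 7 of the 8 left vertices can be matched.
That matches 7 of the 8, leaving 1 unmatched; no matching can do better.

1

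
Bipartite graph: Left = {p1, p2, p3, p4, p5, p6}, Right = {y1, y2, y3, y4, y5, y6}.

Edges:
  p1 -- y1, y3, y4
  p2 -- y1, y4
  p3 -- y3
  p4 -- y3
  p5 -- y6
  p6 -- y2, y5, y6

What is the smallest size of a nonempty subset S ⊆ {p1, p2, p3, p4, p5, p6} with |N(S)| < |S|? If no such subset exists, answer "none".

Take S = {p3, p4}. Its neighbourhood is {y3}, so |N(S)| = 1 < |S| = 2.
No single vertex violates Hall's condition since each has at least one neighbour, so 2 is the minimum.

2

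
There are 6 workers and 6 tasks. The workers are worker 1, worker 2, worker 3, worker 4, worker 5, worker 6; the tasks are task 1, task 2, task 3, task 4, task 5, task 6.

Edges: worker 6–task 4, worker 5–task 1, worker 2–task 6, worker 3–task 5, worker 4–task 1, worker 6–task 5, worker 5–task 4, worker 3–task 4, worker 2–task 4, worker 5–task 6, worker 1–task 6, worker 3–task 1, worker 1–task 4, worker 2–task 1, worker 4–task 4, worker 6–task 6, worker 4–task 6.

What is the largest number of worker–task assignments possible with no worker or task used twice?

A valid assignment of size 4: worker 1-task 4, worker 2-task 1, worker 3-task 5, worker 4-task 6.
The set {worker 1, worker 2, worker 3, worker 4, worker 5, worker 6} has only 4 neighbours ({task 1, task 4, task 5, task 6}), so by Hall's theorem at most 4 of the 6 workers can be matched.

4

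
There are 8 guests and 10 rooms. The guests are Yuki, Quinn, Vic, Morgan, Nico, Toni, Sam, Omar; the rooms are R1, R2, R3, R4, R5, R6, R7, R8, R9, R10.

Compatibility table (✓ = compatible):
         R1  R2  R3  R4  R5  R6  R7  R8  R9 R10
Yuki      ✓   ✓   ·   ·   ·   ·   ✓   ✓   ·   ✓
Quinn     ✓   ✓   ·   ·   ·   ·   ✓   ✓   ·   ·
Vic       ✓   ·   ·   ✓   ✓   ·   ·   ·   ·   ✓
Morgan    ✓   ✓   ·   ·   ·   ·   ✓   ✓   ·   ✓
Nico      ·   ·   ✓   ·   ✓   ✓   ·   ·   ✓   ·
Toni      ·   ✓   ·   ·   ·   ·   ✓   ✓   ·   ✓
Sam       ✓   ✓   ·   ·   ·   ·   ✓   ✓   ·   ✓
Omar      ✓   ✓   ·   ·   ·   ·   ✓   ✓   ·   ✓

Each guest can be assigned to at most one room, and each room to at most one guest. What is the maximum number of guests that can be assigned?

A valid assignment of size 7: Yuki–R1, Quinn–R8, Vic–R4, Morgan–R10, Nico–R5, Toni–R7, Sam–R2.
The set {Yuki, Quinn, Morgan, Toni, Sam, Omar} has only 5 neighbours ({R1, R10, R2, R7, R8}), so by Hall's theorem at most 7 of the 8 guests can be matched.

7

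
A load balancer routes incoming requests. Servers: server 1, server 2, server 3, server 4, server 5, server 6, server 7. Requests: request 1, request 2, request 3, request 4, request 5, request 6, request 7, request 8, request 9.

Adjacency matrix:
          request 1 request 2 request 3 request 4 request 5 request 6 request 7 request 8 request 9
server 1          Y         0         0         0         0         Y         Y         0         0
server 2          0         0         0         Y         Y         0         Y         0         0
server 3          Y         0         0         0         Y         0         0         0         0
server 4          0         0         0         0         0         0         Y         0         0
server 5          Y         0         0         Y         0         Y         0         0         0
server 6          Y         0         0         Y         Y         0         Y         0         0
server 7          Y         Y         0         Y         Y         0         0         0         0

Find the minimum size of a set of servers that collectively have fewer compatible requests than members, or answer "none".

Take S = {server 1, server 2, server 3, server 4, server 5, server 6}. Its neighbourhood is {request 1, request 4, request 5, request 6, request 7}, so |N(S)| = 5 < |S| = 6.
Every subset of size less than 6 has at least as many neighbours as members, so 6 is the minimum.

6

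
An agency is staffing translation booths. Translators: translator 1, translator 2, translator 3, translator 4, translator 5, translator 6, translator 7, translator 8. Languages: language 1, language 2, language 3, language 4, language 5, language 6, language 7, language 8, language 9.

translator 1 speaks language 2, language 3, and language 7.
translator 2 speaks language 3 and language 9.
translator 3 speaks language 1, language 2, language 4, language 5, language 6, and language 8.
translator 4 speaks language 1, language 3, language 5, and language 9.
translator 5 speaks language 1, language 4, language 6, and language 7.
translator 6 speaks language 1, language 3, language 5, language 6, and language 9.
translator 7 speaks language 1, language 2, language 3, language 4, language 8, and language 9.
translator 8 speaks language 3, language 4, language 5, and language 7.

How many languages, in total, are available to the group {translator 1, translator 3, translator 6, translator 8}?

9

The union of neighbours of {translator 1, translator 3, translator 6, translator 8} is {language 1, language 2, language 3, language 4, language 5, language 6, language 7, language 8, language 9}, which has 9 elements.
Since |N(S)| = 9 ≥ |S| = 4, Hall's condition holds for this subset.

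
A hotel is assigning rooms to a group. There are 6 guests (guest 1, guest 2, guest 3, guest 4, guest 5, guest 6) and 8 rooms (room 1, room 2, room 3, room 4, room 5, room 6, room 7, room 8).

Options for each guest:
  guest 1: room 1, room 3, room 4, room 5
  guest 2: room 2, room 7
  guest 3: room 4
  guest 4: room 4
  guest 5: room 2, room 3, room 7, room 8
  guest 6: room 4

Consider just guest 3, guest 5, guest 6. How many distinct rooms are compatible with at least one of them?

The union of neighbours of {guest 3, guest 5, guest 6} is {room 2, room 3, room 4, room 7, room 8}, which has 5 elements.
Since |N(S)| = 5 ≥ |S| = 3, Hall's condition holds for this subset.

5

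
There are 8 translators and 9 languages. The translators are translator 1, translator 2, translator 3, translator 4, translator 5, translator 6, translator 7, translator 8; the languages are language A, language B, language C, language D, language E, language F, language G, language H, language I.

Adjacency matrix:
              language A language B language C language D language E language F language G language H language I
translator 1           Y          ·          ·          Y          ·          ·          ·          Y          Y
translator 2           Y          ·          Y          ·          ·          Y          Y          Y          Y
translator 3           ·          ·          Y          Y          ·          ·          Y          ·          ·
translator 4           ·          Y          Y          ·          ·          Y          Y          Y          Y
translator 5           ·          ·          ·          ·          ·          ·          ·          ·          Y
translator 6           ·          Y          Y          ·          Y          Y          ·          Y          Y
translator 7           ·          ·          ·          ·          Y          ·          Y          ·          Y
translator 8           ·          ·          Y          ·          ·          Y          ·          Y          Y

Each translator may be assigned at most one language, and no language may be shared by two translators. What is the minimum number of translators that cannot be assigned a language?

0

One maximum matching: translator 1-language H, translator 2-language G, translator 3-language D, translator 4-language C, translator 5-language I, translator 6-language B, translator 7-language E, translator 8-language F.
All 8 translators are matched, so no larger matching exists.
That matches 8 of the 8, leaving 0 unmatched; no matching can do better.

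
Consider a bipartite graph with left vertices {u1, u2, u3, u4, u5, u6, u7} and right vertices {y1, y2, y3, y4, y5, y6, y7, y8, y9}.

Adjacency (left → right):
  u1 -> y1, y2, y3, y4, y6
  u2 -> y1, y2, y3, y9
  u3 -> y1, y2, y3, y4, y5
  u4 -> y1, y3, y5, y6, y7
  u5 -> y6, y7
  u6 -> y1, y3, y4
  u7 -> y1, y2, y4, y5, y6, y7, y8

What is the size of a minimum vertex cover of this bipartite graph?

7

A maximum matching has 7 edges (e.g. u1–y4, u2–y2, u3–y3, u4–y5, u5–y7, u6–y1, u7–y6).
By König's theorem the minimum vertex cover has the same size. One such cover is {u1, u2, u3, u4, u5, u6, u7}.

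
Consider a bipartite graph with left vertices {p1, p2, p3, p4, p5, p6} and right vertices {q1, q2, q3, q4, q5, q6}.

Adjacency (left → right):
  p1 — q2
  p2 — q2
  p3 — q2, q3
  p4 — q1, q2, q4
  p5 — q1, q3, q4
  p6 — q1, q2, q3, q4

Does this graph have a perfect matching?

The set {p1, p2, p3, p4, p5, p6} has only 4 neighbours ({q1, q2, q3, q4}), so by Hall's theorem at most 4 of the 6 left vertices can be matched.
Hence no matching covers every left vertex.

No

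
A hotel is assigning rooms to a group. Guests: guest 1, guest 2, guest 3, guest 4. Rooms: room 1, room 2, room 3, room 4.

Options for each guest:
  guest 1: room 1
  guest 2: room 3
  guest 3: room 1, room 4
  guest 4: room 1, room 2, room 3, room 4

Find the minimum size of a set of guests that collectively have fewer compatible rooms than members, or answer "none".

A matching saturating every guest exists, for instance guest 1→room 1, guest 2→room 3, guest 3→room 4, guest 4→room 2.
By Hall's marriage theorem, this means |N(S)| ≥ |S| for every subset S, so no violating subset exists.

none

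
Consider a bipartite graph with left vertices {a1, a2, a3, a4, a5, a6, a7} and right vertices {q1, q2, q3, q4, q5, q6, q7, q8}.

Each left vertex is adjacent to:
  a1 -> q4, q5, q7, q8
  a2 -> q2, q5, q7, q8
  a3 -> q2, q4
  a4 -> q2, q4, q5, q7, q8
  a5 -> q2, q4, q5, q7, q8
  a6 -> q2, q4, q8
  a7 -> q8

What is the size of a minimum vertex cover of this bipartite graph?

A maximum matching has 5 edges (e.g. a1–q8, a2–q5, a3–q2, a4–q7, a5–q4).
By König's theorem the minimum vertex cover has the same size. One such cover is {q2, q4, q5, q7, q8}.

5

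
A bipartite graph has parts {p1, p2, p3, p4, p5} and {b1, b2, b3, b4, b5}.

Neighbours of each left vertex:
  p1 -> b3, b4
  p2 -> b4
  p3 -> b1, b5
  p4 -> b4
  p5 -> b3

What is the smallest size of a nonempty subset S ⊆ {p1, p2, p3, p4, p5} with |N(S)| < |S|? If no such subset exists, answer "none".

2

Take S = {p2, p4}. Its neighbourhood is {b4}, so |N(S)| = 1 < |S| = 2.
No single vertex violates Hall's condition since each has at least one neighbour, so 2 is the minimum.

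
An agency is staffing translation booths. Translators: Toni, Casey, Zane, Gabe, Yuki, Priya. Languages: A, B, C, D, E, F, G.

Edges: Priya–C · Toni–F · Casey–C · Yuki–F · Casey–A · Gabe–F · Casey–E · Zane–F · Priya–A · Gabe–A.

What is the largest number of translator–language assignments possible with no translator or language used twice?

For example, pair Toni–F, Casey–E, Gabe–A, Priya–C.
The set {Toni, Zane, Yuki} has only 1 neighbour ({F}), so by Hall's theorem at most 4 of the 6 translators can be matched.

4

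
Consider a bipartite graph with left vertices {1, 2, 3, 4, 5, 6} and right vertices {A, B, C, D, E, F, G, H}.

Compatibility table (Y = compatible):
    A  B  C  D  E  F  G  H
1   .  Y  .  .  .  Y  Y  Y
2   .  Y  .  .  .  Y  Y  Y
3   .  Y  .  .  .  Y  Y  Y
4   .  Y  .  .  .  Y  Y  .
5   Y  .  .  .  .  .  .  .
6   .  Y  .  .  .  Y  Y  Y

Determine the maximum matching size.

One maximum matching: 1-H, 2-G, 3-F, 4-B, 5-A.
The set {1, 2, 3, 4, 6} has only 4 neighbours ({B, F, G, H}), so by Hall's theorem at most 5 of the 6 left vertices can be matched.

5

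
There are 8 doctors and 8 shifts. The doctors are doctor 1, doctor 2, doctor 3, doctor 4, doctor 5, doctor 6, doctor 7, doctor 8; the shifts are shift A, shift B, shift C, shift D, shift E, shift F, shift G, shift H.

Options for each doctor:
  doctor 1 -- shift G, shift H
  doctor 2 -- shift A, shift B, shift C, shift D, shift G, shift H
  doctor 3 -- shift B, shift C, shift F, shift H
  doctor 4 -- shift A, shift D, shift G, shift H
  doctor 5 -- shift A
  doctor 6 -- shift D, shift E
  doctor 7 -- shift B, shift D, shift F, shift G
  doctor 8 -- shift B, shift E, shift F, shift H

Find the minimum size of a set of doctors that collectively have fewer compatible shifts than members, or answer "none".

A matching saturating every doctor exists, for instance doctor 1→shift H, doctor 2→shift C, doctor 3→shift B, doctor 4→shift G, doctor 5→shift A, doctor 6→shift D, doctor 7→shift F, doctor 8→shift E.
By Hall's marriage theorem, this means |N(S)| ≥ |S| for every subset S, so no violating subset exists.

none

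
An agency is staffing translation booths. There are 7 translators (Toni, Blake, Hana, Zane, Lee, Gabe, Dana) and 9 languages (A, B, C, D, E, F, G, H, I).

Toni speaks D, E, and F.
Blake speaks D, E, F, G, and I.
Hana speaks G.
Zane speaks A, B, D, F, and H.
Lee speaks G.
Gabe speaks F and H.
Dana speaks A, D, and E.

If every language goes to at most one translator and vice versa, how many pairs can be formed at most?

One maximum matching: Toni-D, Blake-F, Hana-G, Zane-A, Gabe-H, Dana-E.
The set {Hana, Lee} has only 1 neighbour ({G}), so by Hall's theorem at most 6 of the 7 translators can be matched.

6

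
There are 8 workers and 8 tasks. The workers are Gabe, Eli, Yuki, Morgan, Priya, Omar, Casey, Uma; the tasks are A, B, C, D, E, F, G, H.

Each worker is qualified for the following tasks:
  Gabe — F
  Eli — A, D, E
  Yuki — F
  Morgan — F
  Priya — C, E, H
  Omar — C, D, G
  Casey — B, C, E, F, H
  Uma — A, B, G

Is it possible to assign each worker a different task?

No

The set {Gabe, Yuki, Morgan} has only 1 neighbour ({F}), so by Hall's theorem at most 6 of the 8 workers can be matched.
Hence no matching covers every worker.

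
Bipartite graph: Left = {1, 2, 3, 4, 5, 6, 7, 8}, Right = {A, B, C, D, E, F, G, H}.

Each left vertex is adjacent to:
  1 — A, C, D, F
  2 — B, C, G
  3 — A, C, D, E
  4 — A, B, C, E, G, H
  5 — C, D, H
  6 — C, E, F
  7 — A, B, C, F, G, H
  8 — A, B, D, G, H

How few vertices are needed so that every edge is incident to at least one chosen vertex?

8

A maximum matching has 8 edges (e.g. 1–F, 2–B, 3–D, 4–E, 5–H, 6–C, 7–A, 8–G).
By König's theorem the minimum vertex cover has the same size. One such cover is {1, 2, 3, 4, 5, 6, 7, 8}.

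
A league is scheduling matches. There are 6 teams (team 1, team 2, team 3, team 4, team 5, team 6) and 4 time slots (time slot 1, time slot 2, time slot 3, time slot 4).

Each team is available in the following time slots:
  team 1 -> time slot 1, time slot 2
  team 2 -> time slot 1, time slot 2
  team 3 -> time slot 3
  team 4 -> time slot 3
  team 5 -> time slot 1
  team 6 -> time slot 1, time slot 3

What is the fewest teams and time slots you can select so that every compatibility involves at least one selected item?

The 3 edges team 1–time slot 1, team 2–time slot 2, team 3–time slot 3 form a matching, so any vertex cover needs at least 3 vertices (one per matched edge).
Conversely {time slot 1, time slot 2, time slot 3} meets every edge and has exactly 3 vertices, so 3 is optimal.

3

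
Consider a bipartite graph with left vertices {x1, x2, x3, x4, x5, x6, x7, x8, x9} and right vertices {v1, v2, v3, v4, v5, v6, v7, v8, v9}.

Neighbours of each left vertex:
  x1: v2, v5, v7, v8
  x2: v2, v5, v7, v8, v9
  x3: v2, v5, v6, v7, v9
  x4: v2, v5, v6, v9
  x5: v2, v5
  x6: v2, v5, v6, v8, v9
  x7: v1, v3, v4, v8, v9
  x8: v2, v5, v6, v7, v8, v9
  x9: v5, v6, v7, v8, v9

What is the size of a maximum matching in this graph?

7

One maximum matching: x1→v8, x2→v9, x3→v7, x4→v6, x5→v5, x6→v2, x7→v3.
The set {x1, x2, x3, x4, x5, x6, x8, x9} has only 6 neighbours ({v2, v5, v6, v7, v8, v9}), so by Hall's theorem at most 7 of the 9 left vertices can be matched.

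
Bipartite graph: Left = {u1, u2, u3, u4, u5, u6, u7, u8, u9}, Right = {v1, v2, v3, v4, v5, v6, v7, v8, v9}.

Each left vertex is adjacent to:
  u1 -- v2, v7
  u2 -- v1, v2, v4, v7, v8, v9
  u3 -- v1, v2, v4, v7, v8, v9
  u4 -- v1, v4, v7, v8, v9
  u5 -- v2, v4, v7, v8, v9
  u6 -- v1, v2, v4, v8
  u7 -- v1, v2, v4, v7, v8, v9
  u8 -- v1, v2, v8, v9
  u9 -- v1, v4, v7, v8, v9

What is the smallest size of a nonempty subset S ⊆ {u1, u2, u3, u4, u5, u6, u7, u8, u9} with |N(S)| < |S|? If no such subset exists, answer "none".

7

Take S = {u1, u2, u3, u4, u5, u6, u7}. Its neighbourhood is {v1, v2, v4, v7, v8, v9}, so |N(S)| = 6 < |S| = 7.
Every subset of size less than 7 has at least as many neighbours as members, so 7 is the minimum.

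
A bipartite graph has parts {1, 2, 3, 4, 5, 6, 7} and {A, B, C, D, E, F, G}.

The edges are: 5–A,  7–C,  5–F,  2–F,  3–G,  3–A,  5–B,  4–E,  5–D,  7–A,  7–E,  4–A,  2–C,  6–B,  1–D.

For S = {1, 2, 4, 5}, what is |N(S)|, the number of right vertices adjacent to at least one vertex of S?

6

The union of neighbours of {1, 2, 4, 5} is {A, B, C, D, E, F}, which has 6 elements.
Since |N(S)| = 6 ≥ |S| = 4, Hall's condition holds for this subset.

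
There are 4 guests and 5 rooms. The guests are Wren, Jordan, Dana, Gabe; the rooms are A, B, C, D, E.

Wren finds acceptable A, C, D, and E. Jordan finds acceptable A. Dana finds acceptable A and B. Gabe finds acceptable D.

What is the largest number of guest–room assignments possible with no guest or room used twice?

A valid assignment of size 4: Wren→E, Jordan→A, Dana→B, Gabe→D.
This saturates every guest, so 4 is the maximum.

4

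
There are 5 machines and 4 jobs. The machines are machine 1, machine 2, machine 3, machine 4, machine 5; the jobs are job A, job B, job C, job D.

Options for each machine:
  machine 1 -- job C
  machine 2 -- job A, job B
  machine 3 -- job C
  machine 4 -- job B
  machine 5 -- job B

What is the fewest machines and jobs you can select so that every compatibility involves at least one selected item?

3

{machine 2, job B, job C} is a vertex cover of size 3: every edge has an endpoint in this set.
No smaller cover exists because machine 1–job C, machine 2–job A, machine 4–job B is a matching of size 3, and a cover must include an endpoint of each of these disjoint edges (König's theorem).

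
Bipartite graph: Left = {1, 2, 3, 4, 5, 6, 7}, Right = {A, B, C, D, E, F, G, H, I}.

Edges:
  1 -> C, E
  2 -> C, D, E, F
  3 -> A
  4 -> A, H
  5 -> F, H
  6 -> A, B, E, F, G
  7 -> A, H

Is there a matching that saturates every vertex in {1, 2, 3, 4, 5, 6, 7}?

The set {3, 4, 7} has only 2 neighbours ({A, H}), so by Hall's theorem at most 6 of the 7 left vertices can be matched.
Hence no matching covers every left vertex.

No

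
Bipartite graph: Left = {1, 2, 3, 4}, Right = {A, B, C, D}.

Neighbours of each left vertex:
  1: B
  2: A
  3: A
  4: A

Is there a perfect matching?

The set {2, 3, 4} has only 1 neighbour ({A}), so by Hall's theorem at most 2 of the 4 left vertices can be matched.
Hence no matching covers every left vertex.

No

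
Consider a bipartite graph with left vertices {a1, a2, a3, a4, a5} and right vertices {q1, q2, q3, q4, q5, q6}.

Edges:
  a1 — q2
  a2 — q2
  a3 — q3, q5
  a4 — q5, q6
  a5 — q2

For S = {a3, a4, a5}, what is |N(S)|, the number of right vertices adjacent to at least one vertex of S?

4

The union of neighbours of {a3, a4, a5} is {q2, q3, q5, q6}, which has 4 elements.
Since |N(S)| = 4 ≥ |S| = 3, Hall's condition holds for this subset.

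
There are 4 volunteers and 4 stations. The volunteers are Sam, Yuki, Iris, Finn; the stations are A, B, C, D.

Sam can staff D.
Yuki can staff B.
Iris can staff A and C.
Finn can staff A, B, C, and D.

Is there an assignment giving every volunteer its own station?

One maximum matching: Sam→D, Yuki→B, Iris→A, Finn→C.
All 4 volunteers are covered.

Yes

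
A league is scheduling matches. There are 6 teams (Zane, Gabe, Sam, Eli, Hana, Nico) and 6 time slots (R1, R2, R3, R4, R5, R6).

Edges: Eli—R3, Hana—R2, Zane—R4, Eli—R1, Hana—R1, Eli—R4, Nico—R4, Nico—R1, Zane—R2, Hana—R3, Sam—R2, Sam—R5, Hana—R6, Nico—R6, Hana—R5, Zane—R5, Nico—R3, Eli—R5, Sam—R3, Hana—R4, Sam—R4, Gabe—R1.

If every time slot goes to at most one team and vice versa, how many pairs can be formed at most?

6

One maximum matching: Zane→R2, Gabe→R1, Sam→R3, Eli→R5, Hana→R6, Nico→R4.
All 6 teams are matched, so no larger matching exists.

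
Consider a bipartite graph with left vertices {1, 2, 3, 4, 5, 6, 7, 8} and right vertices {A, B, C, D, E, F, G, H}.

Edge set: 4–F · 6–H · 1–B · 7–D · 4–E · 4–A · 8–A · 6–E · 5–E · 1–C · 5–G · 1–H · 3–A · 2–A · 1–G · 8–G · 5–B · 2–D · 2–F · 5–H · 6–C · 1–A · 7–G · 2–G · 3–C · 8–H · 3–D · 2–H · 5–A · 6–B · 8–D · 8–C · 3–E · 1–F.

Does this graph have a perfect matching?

Yes

One maximum matching: 1-B, 2-H, 3-C, 4-F, 5-A, 6-E, 7-D, 8-G.
All 8 left vertices are covered.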